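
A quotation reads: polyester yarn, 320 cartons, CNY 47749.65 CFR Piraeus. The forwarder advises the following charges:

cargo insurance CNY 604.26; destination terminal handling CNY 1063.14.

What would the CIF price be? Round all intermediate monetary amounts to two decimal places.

CIF price: CNY 48353.91

Not relevant to the conversion: destination terminal — on the buyer under both terms; not part of either seller's price.
From CFR to CIF, the seller additionally bears: insurance.
CIF price = 47749.65 + 604.26 = 48353.91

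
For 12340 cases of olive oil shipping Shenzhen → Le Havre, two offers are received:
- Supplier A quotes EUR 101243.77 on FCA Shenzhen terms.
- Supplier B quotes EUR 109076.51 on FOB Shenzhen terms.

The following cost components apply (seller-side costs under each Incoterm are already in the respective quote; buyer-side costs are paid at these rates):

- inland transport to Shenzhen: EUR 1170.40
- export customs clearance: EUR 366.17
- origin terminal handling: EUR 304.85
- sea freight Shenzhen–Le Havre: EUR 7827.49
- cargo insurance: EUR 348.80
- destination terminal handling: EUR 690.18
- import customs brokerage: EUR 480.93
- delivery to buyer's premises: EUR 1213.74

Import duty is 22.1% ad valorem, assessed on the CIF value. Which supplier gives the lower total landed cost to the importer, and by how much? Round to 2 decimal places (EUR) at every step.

Supplier A is cheaper by EUR 9191.55

Supplier A (FCA):
CIF value = FCA price + origin terminal + freight + insurance = 101243.77 + 304.85 + 7827.49 + 348.80 = 109724.91
Import duty = 109724.91 × 22.1% = 24249.21
Buyer bears (A): 304.85 + 7827.49 + 348.80 + 690.18 + 480.93 + 1213.74 = 10865.99
Landed cost (A) = invoice 101243.77 + 10865.99 + duty 24249.21 = 136358.97
Supplier B (FOB):
CIF value = FOB price + freight + insurance = 109076.51 + 7827.49 + 348.80 = 117252.80
Import duty = 117252.80 × 22.1% = 25912.87
Buyer bears (B): 7827.49 + 348.80 + 690.18 + 480.93 + 1213.74 = 10561.14
Landed cost (B) = invoice 109076.51 + 10561.14 + duty 25912.87 = 145550.52
Difference = |136358.97 − 145550.52| = 9191.55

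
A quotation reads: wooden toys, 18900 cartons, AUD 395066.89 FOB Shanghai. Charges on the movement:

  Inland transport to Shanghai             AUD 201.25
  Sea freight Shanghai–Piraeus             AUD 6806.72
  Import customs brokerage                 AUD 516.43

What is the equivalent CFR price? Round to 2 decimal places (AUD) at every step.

CFR price: AUD 401873.61

Not relevant to the conversion: inland to port — on the seller under both FOB and CFR; already in the FOB price and stays in the CFR price. brokerage — on the buyer under both terms; not part of either seller's price.
From FOB to CFR, the seller additionally bears: freight.
CFR price = 395066.89 + 6806.72 = 401873.61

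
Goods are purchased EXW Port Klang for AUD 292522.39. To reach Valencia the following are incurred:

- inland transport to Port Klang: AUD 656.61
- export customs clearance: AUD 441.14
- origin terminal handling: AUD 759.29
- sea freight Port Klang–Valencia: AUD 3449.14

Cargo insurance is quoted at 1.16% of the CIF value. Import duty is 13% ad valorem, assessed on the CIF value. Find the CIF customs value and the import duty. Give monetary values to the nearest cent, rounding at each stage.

CIF value: AUD 301323.93; import duty: AUD 39172.11

Let C be the CIF value. C = EXW price + pre-shipment costs + freight + 1.16% × C
C − 1.16% × C = 292522.39 + 656.61 + 441.14 + 759.29 + 3449.14
0.9884 × C = 297828.57
C = 297828.57 / 0.9884 = 301323.93
Insurance premium = 1.16% × 301323.93 = 3495.36
Import duty = 301323.93 × 13% = 39172.11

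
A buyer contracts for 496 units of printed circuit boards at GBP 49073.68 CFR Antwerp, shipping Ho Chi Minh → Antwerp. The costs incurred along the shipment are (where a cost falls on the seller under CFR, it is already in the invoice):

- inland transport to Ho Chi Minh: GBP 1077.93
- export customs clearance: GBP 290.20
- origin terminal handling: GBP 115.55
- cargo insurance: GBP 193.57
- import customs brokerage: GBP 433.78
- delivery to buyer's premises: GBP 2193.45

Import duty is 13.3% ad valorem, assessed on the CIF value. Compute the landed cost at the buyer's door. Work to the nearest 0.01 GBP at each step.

Total landed cost: GBP 58447.02

CFR: the seller pays costs through ocean freight to the destination port, but not insurance.
Already in the invoice (seller's account under CFR): inland to port, export clearance, origin terminal — exclude.
CIF value = CFR price + insurance = 49073.68 + 193.57 = 49267.25
Import duty = 49267.25 × 13.3% = 6552.54
Buyer bears: insurance 193.57 + brokerage 433.78 + delivery 2193.45 + duty 6552.54 = 9373.34
Landed cost = invoice 49073.68 + 9373.34 = 58447.02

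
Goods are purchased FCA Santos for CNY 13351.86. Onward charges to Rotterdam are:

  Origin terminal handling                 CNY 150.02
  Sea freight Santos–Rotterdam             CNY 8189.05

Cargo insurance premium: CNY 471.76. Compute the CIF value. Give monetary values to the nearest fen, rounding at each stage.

CIF value: CNY 22162.69

CIF = FCA price + pre-shipment costs + freight + insurance
CIF = 13351.86 + 150.02 + 8189.05 + 471.76 = 22162.69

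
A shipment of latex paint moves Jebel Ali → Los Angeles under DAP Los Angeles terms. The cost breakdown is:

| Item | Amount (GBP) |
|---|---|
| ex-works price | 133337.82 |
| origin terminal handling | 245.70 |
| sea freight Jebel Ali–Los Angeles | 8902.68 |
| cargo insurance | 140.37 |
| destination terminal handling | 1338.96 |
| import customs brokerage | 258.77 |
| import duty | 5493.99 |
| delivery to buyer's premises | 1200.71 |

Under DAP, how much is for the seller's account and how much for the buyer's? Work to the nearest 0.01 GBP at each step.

DAP: the seller bears all costs to the named destination except import duty and clearance.
Seller's account: goods 133337.82 + origin terminal 245.70 + freight 8902.68 + insurance 140.37 + destination terminal 1338.96 + delivery 1200.71 = 145166.24
Buyer's account: brokerage 258.77 + duty 5493.99 = 5752.76

Seller: GBP 145166.24; buyer: GBP 5752.76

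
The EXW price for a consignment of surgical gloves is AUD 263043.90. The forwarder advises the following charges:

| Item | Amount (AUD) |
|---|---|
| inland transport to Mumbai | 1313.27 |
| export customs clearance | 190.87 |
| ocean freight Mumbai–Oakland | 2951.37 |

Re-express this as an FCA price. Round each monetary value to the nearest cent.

Not relevant to the conversion: freight — on the buyer under both terms; not part of either seller's price.
From EXW to FCA, the seller additionally bears: inland to port, export clearance.
FCA price = 263043.90 + 1313.27 + 190.87 = 264548.04

FCA price: AUD 264548.04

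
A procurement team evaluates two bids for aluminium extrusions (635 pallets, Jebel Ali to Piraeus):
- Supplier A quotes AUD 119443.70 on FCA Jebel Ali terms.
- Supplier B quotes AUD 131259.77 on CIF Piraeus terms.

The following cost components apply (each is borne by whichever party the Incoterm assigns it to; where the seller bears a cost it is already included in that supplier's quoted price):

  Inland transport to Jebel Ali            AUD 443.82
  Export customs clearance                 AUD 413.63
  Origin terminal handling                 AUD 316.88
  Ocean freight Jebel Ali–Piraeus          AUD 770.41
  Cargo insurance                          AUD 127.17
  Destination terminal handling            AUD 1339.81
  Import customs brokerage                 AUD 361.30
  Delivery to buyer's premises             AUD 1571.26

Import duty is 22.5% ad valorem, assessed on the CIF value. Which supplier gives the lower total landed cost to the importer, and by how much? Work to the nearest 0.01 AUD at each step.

Supplier A is cheaper by AUD 12986.97

Supplier A (FCA):
CIF value = FCA price + origin terminal + freight + insurance = 119443.70 + 316.88 + 770.41 + 127.17 = 120658.16
Import duty = 120658.16 × 22.5% = 27148.09
Buyer bears (A): 316.88 + 770.41 + 127.17 + 1339.81 + 361.30 + 1571.26 = 4486.83
Landed cost (A) = invoice 119443.70 + 4486.83 + duty 27148.09 = 151078.62
Supplier B (CIF):
The CIF price already equals the CIF value: 131259.77
Import duty = 131259.77 × 22.5% = 29533.45
Buyer bears (B): 1339.81 + 361.30 + 1571.26 = 3272.37
Landed cost (B) = invoice 131259.77 + 3272.37 + duty 29533.45 = 164065.59
Difference = |151078.62 − 164065.59| = 12986.97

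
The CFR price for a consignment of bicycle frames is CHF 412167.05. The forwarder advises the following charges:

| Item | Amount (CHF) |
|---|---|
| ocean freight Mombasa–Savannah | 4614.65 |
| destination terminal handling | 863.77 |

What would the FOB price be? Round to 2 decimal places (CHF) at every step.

FOB price: CHF 407552.40

Not relevant to the conversion: destination terminal — on the buyer under both terms; not part of either seller's price.
From CFR to FOB, the seller no longer bears: freight.
FOB price = 412167.05 − 4614.65 = 407552.40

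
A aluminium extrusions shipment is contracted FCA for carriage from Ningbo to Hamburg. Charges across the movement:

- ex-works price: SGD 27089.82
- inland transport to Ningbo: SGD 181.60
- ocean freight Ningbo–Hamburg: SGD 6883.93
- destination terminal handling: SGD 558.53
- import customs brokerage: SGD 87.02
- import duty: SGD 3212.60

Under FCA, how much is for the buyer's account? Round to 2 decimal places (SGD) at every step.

Buyer's account: SGD 10742.08

FCA: the seller delivers export-cleared goods to the carrier; the buyer bears costs from that point.
Seller's account: goods 27089.82 + inland to port 181.60 = 27271.42
Buyer's account: freight 6883.93 + destination terminal 558.53 + brokerage 87.02 + duty 3212.60 = 10742.08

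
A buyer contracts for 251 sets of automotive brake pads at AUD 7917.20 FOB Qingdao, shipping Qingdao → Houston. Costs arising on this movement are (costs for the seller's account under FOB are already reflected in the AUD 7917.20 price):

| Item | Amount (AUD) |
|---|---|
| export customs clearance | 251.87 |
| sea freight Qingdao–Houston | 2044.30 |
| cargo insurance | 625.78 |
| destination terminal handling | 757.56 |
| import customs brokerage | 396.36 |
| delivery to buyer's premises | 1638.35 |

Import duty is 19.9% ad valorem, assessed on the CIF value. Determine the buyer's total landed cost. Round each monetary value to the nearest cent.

Total landed cost: AUD 15486.42

FOB: the seller bears costs until goods are on board at the origin port; the buyer bears freight, insurance and all costs thereafter.
Already in the invoice (seller's account under FOB): export clearance — exclude.
CIF value = FOB price + freight + insurance = 7917.20 + 2044.30 + 625.78 = 10587.28
Import duty = 10587.28 × 19.9% = 2106.87
Buyer bears: freight 2044.30 + insurance 625.78 + destination terminal 757.56 + brokerage 396.36 + delivery 1638.35 + duty 2106.87 = 7569.22
Landed cost = invoice 7917.20 + 7569.22 = 15486.42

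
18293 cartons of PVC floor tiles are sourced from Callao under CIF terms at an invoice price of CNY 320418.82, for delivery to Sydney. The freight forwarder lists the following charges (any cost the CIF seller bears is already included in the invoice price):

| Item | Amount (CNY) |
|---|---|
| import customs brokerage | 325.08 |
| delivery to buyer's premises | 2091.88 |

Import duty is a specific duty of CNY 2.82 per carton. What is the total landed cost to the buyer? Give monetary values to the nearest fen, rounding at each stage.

CIF: the seller pays costs through ocean freight and marine insurance to the destination port.
The CIF price already equals the CIF value: 320418.82
Import duty = 18293 × 2.82 = 51586.26
Buyer bears: brokerage 325.08 + delivery 2091.88 + duty 51586.26 = 54003.22
Landed cost = invoice 320418.82 + 54003.22 = 374422.04

Total landed cost: CNY 374422.04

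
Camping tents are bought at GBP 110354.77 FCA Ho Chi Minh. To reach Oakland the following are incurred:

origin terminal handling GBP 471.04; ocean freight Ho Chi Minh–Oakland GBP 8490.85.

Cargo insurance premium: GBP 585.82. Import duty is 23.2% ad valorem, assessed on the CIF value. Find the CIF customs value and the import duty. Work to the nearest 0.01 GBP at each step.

CIF = FCA price + pre-shipment costs + freight + insurance
CIF = 110354.77 + 471.04 + 8490.85 + 585.82 = 119902.48
Import duty = 119902.48 × 23.2% = 27817.38

CIF value: GBP 119902.48; import duty: GBP 27817.38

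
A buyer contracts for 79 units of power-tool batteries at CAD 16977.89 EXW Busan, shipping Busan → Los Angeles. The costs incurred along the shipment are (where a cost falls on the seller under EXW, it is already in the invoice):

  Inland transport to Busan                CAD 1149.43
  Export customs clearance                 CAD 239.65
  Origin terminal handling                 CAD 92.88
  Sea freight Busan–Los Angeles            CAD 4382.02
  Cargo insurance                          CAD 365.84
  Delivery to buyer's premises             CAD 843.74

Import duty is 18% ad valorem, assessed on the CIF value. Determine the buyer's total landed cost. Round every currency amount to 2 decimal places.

Total landed cost: CAD 28228.84

EXW: the seller makes goods available at their premises; the buyer bears all onward costs.
CIF value = EXW price + inland to port + export clearance + origin terminal + freight + insurance = 16977.89 + 1149.43 + 239.65 + 92.88 + 4382.02 + 365.84 = 23207.71
Import duty = 23207.71 × 18% = 4177.39
Buyer bears: inland to port 1149.43 + export clearance 239.65 + origin terminal 92.88 + freight 4382.02 + insurance 365.84 + delivery 843.74 + duty 4177.39 = 11250.95
Landed cost = invoice 16977.89 + 11250.95 = 28228.84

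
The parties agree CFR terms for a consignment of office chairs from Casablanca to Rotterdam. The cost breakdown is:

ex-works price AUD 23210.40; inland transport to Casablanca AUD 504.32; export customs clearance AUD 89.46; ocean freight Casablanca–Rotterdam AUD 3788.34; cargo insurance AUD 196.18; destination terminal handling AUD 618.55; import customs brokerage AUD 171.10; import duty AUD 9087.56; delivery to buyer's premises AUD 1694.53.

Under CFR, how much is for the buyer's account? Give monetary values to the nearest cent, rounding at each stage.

Buyer's account: AUD 11767.92

CFR: the seller pays costs through ocean freight to the destination port, but not insurance.
Seller's account: goods 23210.40 + inland to port 504.32 + export clearance 89.46 + freight 3788.34 = 27592.52
Buyer's account: insurance 196.18 + destination terminal 618.55 + brokerage 171.10 + duty 9087.56 + delivery 1694.53 = 11767.92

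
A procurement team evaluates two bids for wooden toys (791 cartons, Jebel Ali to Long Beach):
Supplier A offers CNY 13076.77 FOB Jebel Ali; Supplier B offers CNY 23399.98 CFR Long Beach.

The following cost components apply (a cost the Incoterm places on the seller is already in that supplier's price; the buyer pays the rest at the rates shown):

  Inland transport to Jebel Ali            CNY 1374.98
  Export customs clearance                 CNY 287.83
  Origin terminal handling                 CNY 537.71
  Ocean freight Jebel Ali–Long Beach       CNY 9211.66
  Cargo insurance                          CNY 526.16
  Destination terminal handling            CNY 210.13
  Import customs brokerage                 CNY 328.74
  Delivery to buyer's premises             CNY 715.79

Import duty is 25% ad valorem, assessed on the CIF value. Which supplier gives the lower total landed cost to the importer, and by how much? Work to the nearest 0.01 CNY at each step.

Supplier A is cheaper by CNY 1389.44

Supplier A (FOB):
CIF value = FOB price + freight + insurance = 13076.77 + 9211.66 + 526.16 = 22814.59
Import duty = 22814.59 × 25% = 5703.65
Buyer bears (A): 9211.66 + 526.16 + 210.13 + 328.74 + 715.79 = 10992.48
Landed cost (A) = invoice 13076.77 + 10992.48 + duty 5703.65 = 29772.90
Supplier B (CFR):
CIF value = CFR price + insurance = 23399.98 + 526.16 = 23926.14
Import duty = 23926.14 × 25% = 5981.54
Buyer bears (B): 526.16 + 210.13 + 328.74 + 715.79 = 1780.82
Landed cost (B) = invoice 23399.98 + 1780.82 + duty 5981.54 = 31162.34
Difference = |29772.90 − 31162.34| = 1389.44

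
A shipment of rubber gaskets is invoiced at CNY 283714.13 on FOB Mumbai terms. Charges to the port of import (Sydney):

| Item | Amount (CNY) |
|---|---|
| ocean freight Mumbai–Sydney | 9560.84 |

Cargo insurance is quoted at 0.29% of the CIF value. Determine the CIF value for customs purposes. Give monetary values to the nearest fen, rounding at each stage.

Let C be the CIF value. C = FOB price + freight + 0.29% × C
C − 0.29% × C = 283714.13 + 9560.84
0.9971 × C = 293274.97
C = 293274.97 / 0.9971 = 294127.94
Insurance premium = 0.29% × 294127.94 = 852.97

CIF value: CNY 294127.94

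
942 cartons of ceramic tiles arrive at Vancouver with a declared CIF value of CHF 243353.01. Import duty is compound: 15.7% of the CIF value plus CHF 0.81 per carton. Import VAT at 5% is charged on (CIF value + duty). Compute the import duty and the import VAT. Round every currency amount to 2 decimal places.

Import duty: CHF 38969.44; import VAT: CHF 14116.12

Ad valorem component: 243353.01 × 15.7% = 38206.42
Specific component: 942 × 0.81 = 763.02
Import duty = 38206.42 + 763.02 = 38969.44
VAT base = CIF + duty = 243353.01 + 38969.44 = 282322.45
Import VAT = 282322.45 × 5% = 14116.12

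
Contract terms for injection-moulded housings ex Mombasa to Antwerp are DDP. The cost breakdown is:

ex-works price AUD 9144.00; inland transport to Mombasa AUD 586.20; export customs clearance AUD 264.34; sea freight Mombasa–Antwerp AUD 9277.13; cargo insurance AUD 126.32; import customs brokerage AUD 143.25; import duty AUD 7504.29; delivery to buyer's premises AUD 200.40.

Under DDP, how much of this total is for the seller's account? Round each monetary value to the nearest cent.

Seller's account: AUD 27245.93

DDP: the seller bears all costs including import duty.
Seller's account: goods 9144.00 + inland to port 586.20 + export clearance 264.34 + freight 9277.13 + insurance 126.32 + brokerage 143.25 + duty 7504.29 + delivery 200.40 = 27245.93
Buyer's account: 0.00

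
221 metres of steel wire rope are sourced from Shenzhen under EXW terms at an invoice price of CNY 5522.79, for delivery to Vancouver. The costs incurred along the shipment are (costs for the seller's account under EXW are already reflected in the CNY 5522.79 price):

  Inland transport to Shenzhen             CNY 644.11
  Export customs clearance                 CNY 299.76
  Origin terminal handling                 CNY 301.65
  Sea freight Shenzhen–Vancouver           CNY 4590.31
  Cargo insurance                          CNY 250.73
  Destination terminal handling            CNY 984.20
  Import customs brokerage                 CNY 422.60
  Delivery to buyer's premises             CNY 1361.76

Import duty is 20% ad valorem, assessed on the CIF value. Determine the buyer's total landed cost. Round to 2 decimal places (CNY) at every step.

EXW: the seller makes goods available at their premises; the buyer bears all onward costs.
CIF value = EXW price + inland to port + export clearance + origin terminal + freight + insurance = 5522.79 + 644.11 + 299.76 + 301.65 + 4590.31 + 250.73 = 11609.35
Import duty = 11609.35 × 20% = 2321.87
Buyer bears: inland to port 644.11 + export clearance 299.76 + origin terminal 301.65 + freight 4590.31 + insurance 250.73 + destination terminal 984.20 + brokerage 422.60 + delivery 1361.76 + duty 2321.87 = 11176.99
Landed cost = invoice 5522.79 + 11176.99 = 16699.78

Total landed cost: CNY 16699.78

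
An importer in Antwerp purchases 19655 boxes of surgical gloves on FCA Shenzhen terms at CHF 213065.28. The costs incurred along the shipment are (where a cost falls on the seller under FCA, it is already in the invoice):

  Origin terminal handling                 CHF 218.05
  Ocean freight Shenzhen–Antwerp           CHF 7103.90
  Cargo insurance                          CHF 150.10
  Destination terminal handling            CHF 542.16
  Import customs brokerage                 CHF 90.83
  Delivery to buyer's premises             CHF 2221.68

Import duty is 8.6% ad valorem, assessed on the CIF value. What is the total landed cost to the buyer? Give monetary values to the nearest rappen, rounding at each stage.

FCA: the seller delivers export-cleared goods to the carrier; the buyer bears costs from that point.
CIF value = FCA price + origin terminal + freight + insurance = 213065.28 + 218.05 + 7103.90 + 150.10 = 220537.33
Import duty = 220537.33 × 8.6% = 18966.21
Buyer bears: origin terminal 218.05 + freight 7103.90 + insurance 150.10 + destination terminal 542.16 + brokerage 90.83 + delivery 2221.68 + duty 18966.21 = 29292.93
Landed cost = invoice 213065.28 + 29292.93 = 242358.21

Total landed cost: CHF 242358.21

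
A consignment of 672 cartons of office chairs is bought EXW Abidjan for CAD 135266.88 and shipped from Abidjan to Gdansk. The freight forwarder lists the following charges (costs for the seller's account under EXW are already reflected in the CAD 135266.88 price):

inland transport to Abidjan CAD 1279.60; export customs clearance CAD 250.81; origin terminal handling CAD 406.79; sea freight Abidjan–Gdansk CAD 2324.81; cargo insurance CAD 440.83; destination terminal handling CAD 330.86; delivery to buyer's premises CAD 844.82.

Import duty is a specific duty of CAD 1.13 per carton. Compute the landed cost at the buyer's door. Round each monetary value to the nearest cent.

Total landed cost: CAD 141904.76

EXW: the seller makes goods available at their premises; the buyer bears all onward costs.
CIF value = EXW price + inland to port + export clearance + origin terminal + freight + insurance = 135266.88 + 1279.60 + 250.81 + 406.79 + 2324.81 + 440.83 = 139969.72
Import duty = 672 × 1.13 = 759.36
Buyer bears: inland to port 1279.60 + export clearance 250.81 + origin terminal 406.79 + freight 2324.81 + insurance 440.83 + destination terminal 330.86 + delivery 844.82 + duty 759.36 = 6637.88
Landed cost = invoice 135266.88 + 6637.88 = 141904.76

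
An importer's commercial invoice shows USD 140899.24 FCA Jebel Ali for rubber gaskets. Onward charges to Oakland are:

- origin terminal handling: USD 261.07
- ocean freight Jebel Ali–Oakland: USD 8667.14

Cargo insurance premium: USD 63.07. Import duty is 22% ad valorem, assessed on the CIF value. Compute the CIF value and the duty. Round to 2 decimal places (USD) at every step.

CIF = FCA price + pre-shipment costs + freight + insurance
CIF = 140899.24 + 261.07 + 8667.14 + 63.07 = 149890.52
Import duty = 149890.52 × 22% = 32975.91

CIF value: USD 149890.52; import duty: USD 32975.91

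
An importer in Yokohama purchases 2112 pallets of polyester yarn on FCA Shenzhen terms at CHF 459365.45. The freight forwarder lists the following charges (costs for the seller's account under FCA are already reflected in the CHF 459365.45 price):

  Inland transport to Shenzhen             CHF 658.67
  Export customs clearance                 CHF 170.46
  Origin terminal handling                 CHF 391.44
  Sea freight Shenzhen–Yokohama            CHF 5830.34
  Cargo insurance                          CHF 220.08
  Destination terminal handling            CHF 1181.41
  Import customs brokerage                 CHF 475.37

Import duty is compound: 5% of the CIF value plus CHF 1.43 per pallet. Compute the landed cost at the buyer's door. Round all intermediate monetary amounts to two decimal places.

FCA: the seller delivers export-cleared goods to the carrier; the buyer bears costs from that point.
Already in the invoice (seller's account under FCA): inland to port, export clearance — exclude.
CIF value = FCA price + origin terminal + freight + insurance = 459365.45 + 391.44 + 5830.34 + 220.08 = 465807.31
Ad valorem component: 465807.31 × 5% = 23290.37
Specific component: 2112 × 1.43 = 3020.16
Import duty = 23290.37 + 3020.16 = 26310.53
Buyer bears: origin terminal 391.44 + freight 5830.34 + insurance 220.08 + destination terminal 1181.41 + brokerage 475.37 + duty 26310.53 = 34409.17
Landed cost = invoice 459365.45 + 34409.17 = 493774.62

Total landed cost: CHF 493774.62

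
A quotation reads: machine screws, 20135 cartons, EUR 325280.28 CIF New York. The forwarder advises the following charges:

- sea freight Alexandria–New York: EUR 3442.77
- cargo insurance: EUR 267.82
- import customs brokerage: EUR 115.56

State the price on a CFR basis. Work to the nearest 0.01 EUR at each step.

Not relevant to the conversion: freight — on the seller under both CIF and CFR; already in the CIF price and stays in the CFR price. brokerage — on the buyer under both terms; not part of either seller's price.
From CIF to CFR, the seller no longer bears: insurance.
CFR price = 325280.28 − 267.82 = 325012.46

CFR price: EUR 325012.46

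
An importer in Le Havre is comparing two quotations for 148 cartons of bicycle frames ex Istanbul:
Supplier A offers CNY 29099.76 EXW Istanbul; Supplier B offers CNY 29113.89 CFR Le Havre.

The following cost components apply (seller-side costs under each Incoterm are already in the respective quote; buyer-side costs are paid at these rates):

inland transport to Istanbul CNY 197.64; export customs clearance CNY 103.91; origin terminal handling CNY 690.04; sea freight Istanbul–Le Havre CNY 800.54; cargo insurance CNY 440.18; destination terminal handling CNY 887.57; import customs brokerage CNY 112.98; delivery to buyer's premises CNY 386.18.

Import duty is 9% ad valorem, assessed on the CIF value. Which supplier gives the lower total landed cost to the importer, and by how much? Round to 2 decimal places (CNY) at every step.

Supplier B is cheaper by CNY 1938.02

Supplier A (EXW):
CIF value = EXW price + inland to port + export clearance + origin terminal + freight + insurance = 29099.76 + 197.64 + 103.91 + 690.04 + 800.54 + 440.18 = 31332.07
Import duty = 31332.07 × 9% = 2819.89
Buyer bears (A): 197.64 + 103.91 + 690.04 + 800.54 + 440.18 + 887.57 + 112.98 + 386.18 = 3619.04
Landed cost (A) = invoice 29099.76 + 3619.04 + duty 2819.89 = 35538.69
Supplier B (CFR):
CIF value = CFR price + insurance = 29113.89 + 440.18 = 29554.07
Import duty = 29554.07 × 9% = 2659.87
Buyer bears (B): 440.18 + 887.57 + 112.98 + 386.18 = 1826.91
Landed cost (B) = invoice 29113.89 + 1826.91 + duty 2659.87 = 33600.67
Difference = |35538.69 − 33600.67| = 1938.02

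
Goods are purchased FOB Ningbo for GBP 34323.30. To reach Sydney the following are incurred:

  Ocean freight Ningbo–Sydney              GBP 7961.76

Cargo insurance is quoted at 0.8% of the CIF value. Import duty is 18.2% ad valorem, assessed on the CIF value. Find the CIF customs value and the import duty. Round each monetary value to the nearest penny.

CIF value: GBP 42626.07; import duty: GBP 7757.94

Let C be the CIF value. C = FOB price + freight + 0.8% × C
C − 0.8% × C = 34323.30 + 7961.76
0.992 × C = 42285.06
C = 42285.06 / 0.992 = 42626.07
Insurance premium = 0.8% × 42626.07 = 341.01
Import duty = 42626.07 × 18.2% = 7757.94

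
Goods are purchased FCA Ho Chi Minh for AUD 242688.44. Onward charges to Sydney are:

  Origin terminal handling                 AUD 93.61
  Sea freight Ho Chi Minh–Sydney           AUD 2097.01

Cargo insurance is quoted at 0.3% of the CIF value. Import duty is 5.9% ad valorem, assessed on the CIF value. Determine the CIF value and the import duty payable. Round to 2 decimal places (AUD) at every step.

CIF value: AUD 245615.91; import duty: AUD 14491.34

Let C be the CIF value. C = FCA price + pre-shipment costs + freight + 0.3% × C
C − 0.3% × C = 242688.44 + 93.61 + 2097.01
0.997 × C = 244879.06
C = 244879.06 / 0.997 = 245615.91
Insurance premium = 0.3% × 245615.91 = 736.85
Import duty = 245615.91 × 5.9% = 14491.34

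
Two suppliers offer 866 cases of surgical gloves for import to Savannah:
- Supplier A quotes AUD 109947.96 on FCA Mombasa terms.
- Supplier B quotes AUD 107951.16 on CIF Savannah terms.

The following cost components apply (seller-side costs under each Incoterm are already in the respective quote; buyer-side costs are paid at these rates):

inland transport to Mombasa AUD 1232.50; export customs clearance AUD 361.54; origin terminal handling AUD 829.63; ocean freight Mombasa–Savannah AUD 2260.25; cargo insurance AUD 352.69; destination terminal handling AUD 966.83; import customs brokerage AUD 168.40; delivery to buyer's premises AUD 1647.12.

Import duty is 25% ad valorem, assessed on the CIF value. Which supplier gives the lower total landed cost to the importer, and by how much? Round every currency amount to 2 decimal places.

Supplier B is cheaper by AUD 6799.21

Supplier A (FCA):
CIF value = FCA price + origin terminal + freight + insurance = 109947.96 + 829.63 + 2260.25 + 352.69 = 113390.53
Import duty = 113390.53 × 25% = 28347.63
Buyer bears (A): 829.63 + 2260.25 + 352.69 + 966.83 + 168.40 + 1647.12 = 6224.92
Landed cost (A) = invoice 109947.96 + 6224.92 + duty 28347.63 = 144520.51
Supplier B (CIF):
The CIF price already equals the CIF value: 107951.16
Import duty = 107951.16 × 25% = 26987.79
Buyer bears (B): 966.83 + 168.40 + 1647.12 = 2782.35
Landed cost (B) = invoice 107951.16 + 2782.35 + duty 26987.79 = 137721.30
Difference = |144520.51 − 137721.30| = 6799.21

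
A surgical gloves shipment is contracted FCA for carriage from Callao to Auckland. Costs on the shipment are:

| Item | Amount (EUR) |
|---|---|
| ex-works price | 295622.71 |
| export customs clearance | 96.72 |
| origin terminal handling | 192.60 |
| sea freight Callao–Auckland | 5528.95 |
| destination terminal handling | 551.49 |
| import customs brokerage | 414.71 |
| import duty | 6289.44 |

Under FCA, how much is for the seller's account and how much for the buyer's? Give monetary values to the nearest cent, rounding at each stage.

FCA: the seller delivers export-cleared goods to the carrier; the buyer bears costs from that point.
Seller's account: goods 295622.71 + export clearance 96.72 = 295719.43
Buyer's account: origin terminal 192.60 + freight 5528.95 + destination terminal 551.49 + brokerage 414.71 + duty 6289.44 = 12977.19

Seller: EUR 295719.43; buyer: EUR 12977.19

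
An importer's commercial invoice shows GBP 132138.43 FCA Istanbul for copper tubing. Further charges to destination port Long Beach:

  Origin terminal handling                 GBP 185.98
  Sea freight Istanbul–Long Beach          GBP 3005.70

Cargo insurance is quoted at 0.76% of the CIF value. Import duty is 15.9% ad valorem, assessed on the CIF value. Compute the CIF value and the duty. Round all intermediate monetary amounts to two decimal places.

Let C be the CIF value. C = FCA price + pre-shipment costs + freight + 0.76% × C
C − 0.76% × C = 132138.43 + 185.98 + 3005.70
0.9924 × C = 135330.11
C = 135330.11 / 0.9924 = 136366.50
Insurance premium = 0.76% × 136366.50 = 1036.39
Import duty = 136366.50 × 15.9% = 21682.27

CIF value: GBP 136366.50; import duty: GBP 21682.27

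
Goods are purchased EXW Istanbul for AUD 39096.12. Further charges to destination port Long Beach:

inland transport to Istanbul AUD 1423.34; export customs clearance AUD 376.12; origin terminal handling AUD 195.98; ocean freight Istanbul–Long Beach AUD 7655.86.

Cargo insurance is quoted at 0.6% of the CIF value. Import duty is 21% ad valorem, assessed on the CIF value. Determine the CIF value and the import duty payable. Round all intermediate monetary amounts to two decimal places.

CIF value: AUD 49041.67; import duty: AUD 10298.75

Let C be the CIF value. C = EXW price + pre-shipment costs + freight + 0.6% × C
C − 0.6% × C = 39096.12 + 1423.34 + 376.12 + 195.98 + 7655.86
0.994 × C = 48747.42
C = 48747.42 / 0.994 = 49041.67
Insurance premium = 0.6% × 49041.67 = 294.25
Import duty = 49041.67 × 21% = 10298.75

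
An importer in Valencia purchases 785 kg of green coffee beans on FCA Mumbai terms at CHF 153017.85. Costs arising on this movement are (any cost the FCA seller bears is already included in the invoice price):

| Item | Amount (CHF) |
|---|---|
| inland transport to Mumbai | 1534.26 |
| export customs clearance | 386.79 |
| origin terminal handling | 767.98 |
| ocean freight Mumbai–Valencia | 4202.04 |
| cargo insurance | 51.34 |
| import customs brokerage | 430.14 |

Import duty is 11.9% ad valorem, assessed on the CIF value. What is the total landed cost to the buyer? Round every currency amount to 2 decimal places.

FCA: the seller delivers export-cleared goods to the carrier; the buyer bears costs from that point.
Already in the invoice (seller's account under FCA): inland to port, export clearance — exclude.
CIF value = FCA price + origin terminal + freight + insurance = 153017.85 + 767.98 + 4202.04 + 51.34 = 158039.21
Import duty = 158039.21 × 11.9% = 18806.67
Buyer bears: origin terminal 767.98 + freight 4202.04 + insurance 51.34 + brokerage 430.14 + duty 18806.67 = 24258.17
Landed cost = invoice 153017.85 + 24258.17 = 177276.02

Total landed cost: CHF 177276.02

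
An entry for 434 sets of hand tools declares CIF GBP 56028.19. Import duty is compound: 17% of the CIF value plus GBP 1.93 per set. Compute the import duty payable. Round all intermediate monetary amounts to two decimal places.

Import duty: GBP 10362.41

Ad valorem component: 56028.19 × 17% = 9524.79
Specific component: 434 × 1.93 = 837.62
Import duty = 9524.79 + 837.62 = 10362.41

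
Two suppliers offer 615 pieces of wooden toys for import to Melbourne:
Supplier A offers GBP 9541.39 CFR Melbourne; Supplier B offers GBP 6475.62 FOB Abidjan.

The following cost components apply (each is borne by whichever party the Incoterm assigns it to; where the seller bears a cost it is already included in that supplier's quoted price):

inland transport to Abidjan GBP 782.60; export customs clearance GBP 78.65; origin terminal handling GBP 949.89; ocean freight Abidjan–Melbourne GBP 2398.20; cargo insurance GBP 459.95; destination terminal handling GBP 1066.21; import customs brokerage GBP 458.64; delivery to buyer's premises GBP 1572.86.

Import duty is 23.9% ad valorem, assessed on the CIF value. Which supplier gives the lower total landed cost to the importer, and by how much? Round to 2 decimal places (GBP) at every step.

Supplier A (CFR):
CIF value = CFR price + insurance = 9541.39 + 459.95 = 10001.34
Import duty = 10001.34 × 23.9% = 2390.32
Buyer bears (A): 459.95 + 1066.21 + 458.64 + 1572.86 = 3557.66
Landed cost (A) = invoice 9541.39 + 3557.66 + duty 2390.32 = 15489.37
Supplier B (FOB):
CIF value = FOB price + freight + insurance = 6475.62 + 2398.20 + 459.95 = 9333.77
Import duty = 9333.77 × 23.9% = 2230.77
Buyer bears (B): 2398.20 + 459.95 + 1066.21 + 458.64 + 1572.86 = 5955.86
Landed cost (B) = invoice 6475.62 + 5955.86 + duty 2230.77 = 14662.25
Difference = |15489.37 − 14662.25| = 827.12

Supplier B is cheaper by GBP 827.12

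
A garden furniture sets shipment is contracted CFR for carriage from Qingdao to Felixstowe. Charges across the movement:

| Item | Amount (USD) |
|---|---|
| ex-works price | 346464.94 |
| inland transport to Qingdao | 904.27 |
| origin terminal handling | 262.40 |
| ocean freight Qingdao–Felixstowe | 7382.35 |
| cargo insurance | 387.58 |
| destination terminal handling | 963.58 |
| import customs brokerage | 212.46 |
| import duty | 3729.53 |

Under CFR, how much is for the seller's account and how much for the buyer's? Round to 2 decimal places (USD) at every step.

Seller: USD 355013.96; buyer: USD 5293.15

CFR: the seller pays costs through ocean freight to the destination port, but not insurance.
Seller's account: goods 346464.94 + inland to port 904.27 + origin terminal 262.40 + freight 7382.35 = 355013.96
Buyer's account: insurance 387.58 + destination terminal 963.58 + brokerage 212.46 + duty 3729.53 = 5293.15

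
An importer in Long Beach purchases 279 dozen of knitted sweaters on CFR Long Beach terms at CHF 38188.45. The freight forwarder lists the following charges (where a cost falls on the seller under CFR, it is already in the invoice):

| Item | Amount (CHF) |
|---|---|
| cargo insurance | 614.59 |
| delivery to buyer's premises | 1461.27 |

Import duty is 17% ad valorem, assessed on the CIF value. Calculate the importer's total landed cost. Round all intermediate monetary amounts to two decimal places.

Total landed cost: CHF 46860.83

CFR: the seller pays costs through ocean freight to the destination port, but not insurance.
CIF value = CFR price + insurance = 38188.45 + 614.59 = 38803.04
Import duty = 38803.04 × 17% = 6596.52
Buyer bears: insurance 614.59 + delivery 1461.27 + duty 6596.52 = 8672.38
Landed cost = invoice 38188.45 + 8672.38 = 46860.83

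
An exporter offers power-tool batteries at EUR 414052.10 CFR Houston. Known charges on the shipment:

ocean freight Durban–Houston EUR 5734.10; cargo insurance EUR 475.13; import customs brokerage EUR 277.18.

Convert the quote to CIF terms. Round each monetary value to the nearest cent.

CIF price: EUR 414527.23

Not relevant to the conversion: freight — on the seller under both CFR and CIF; already in the CFR price and stays in the CIF price. brokerage — on the buyer under both terms; not part of either seller's price.
From CFR to CIF, the seller additionally bears: insurance.
CIF price = 414052.10 + 475.13 = 414527.23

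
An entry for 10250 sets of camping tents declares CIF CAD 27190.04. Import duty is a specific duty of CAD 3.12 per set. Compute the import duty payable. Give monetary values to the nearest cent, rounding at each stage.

Import duty = 10250 × 3.12 = 31980.00

Import duty: CAD 31980.00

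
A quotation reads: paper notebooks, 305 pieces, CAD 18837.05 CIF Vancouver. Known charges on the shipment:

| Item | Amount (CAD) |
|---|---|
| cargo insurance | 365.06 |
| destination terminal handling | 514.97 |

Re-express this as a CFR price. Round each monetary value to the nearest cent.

Not relevant to the conversion: destination terminal — on the buyer under both terms; not part of either seller's price.
From CIF to CFR, the seller no longer bears: insurance.
CFR price = 18837.05 − 365.06 = 18471.99

CFR price: CAD 18471.99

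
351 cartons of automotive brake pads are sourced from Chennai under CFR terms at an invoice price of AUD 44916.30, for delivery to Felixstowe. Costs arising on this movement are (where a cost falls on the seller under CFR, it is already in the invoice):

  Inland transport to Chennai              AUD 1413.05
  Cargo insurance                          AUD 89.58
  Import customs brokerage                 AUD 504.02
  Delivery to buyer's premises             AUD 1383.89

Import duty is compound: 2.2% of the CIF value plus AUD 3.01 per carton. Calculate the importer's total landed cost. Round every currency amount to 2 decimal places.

Total landed cost: AUD 48940.43

CFR: the seller pays costs through ocean freight to the destination port, but not insurance.
Already in the invoice (seller's account under CFR): inland to port — exclude.
CIF value = CFR price + insurance = 44916.30 + 89.58 = 45005.88
Ad valorem component: 45005.88 × 2.2% = 990.13
Specific component: 351 × 3.01 = 1056.51
Import duty = 990.13 + 1056.51 = 2046.64
Buyer bears: insurance 89.58 + brokerage 504.02 + delivery 1383.89 + duty 2046.64 = 4024.13
Landed cost = invoice 44916.30 + 4024.13 = 48940.43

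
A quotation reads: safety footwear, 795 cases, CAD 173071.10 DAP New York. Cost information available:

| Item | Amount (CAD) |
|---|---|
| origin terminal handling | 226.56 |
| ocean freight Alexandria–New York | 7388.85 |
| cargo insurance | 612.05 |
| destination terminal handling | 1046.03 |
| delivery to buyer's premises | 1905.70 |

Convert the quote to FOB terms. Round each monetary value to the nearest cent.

Not relevant to the conversion: origin terminal — on the seller under both DAP and FOB; already in the DAP price and stays in the FOB price.
From DAP to FOB, the seller no longer bears: freight, insurance, destination terminal, delivery.
FOB price = 173071.10 − 7388.85 − 612.05 − 1046.03 − 1905.70 = 162118.47

FOB price: CAD 162118.47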